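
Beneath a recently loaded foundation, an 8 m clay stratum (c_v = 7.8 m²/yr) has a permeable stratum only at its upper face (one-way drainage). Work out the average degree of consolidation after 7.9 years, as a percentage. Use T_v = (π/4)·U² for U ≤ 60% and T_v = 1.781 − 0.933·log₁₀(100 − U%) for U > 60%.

U ≈ 92.5 %

Drainage path length: H_d = H = 8 m (single drainage).
T_v = c_v·t/H_d² = 7.8×7.9/8² = 0.96281.
T_v = 0.96281 corresponds to the U > 60% branch:
U = 1 − 10^((1.781 − T_v)/0.933)/100 = 0.9247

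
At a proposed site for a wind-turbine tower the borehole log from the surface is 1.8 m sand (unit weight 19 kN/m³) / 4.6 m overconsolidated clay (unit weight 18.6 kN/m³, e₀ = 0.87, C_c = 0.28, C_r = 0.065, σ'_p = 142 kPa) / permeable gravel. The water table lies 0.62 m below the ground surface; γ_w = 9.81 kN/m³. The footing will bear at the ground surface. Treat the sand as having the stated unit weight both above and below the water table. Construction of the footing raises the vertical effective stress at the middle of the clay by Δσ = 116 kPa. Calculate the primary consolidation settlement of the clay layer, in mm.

Mid-depth of clay below the ground surface: z = 1.8 + 4.6/2 = 4.1 m.
Total vertical stress at mid-clay: σ_v = 19×1.8 + 18.6×2.3 = 76.98 kPa.
Pore pressure: u = 9.81×(4.1 − 0.62) = 34.139 kPa.
Initial effective stress: σ'_0 = σ_v − u = 76.98 − 34.139 = 42.841 kPa.
Final effective stress: σ'_f = 42.841 + 116 = 158.84 kPa.
σ'_f = 158.84 > σ'_p = 142 kPa, so the stress path crosses the preconsolidation pressure — recompression up to σ'_p, then virgin compression beyond:
S_c = H/(1+e₀)·[C_r·log₁₀(σ'_p/σ'_0) + C_c·log₁₀(σ'_f/σ'_p)]
    = 4.6/1.87 × [0.065×log₁₀(142/42.841) + 0.28×log₁₀(158.84/142)]
    = 2.4599 × [0.033828 + 0.013628] = 0.1167 m

S_c ≈ 117 mm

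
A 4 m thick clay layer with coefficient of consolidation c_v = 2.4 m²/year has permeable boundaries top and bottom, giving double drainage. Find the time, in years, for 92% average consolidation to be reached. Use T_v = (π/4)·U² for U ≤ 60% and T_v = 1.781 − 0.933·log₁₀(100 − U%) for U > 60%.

Drainage path length: H_d = H/2 = 2 m (double drainage).
U > 60%: T_v = 1.781 − 0.933·log₁₀(100 − 92) = 0.93842.
t = T_v·H_d²/c_v = 0.93842×2²/2.4 = 1.564 years.

t ≈ 1.56 years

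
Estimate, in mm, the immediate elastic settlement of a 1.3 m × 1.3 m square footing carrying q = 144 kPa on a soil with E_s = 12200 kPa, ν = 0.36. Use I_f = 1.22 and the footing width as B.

Immediate (elastic) settlement: S_e = q·B·(1−ν²)/E_s · I_f.
S_e = 144 × 1.3 × (1 − 0.36²) / 12200 × 1.22
    = 144 × 1.3 × 0.8704 / 12200 × 1.22
    = 0.01629 m = 16.29 mm

S_e ≈ 16.3 mm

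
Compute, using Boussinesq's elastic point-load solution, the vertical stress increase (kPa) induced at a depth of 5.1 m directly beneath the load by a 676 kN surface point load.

Boussinesq vertical stress below a point load on an elastic half-space:
Δσ_z = 3P/(2πz²) · [1 + (r/z)²]^(−5/2)
r/z = 0/5.1 = 0; [1+(r/z)²]^(−5/2) = 1.
Δσ_z = 3×676/(2π×5.1²) × 1 = 12.409 × 1 = 12.41 kPa

Δσ_z ≈ 12.4 kPa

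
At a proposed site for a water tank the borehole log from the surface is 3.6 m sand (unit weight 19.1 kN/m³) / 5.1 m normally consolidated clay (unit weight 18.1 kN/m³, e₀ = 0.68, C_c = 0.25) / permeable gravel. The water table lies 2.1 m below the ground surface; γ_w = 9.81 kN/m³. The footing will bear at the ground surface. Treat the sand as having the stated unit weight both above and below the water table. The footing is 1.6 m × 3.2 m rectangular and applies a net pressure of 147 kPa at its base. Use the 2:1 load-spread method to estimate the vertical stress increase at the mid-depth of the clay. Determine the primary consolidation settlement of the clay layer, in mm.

S_c ≈ 42.6 mm

Mid-depth of clay below the ground surface: z = 3.6 + 5.1/2 = 6.15 m.
Total vertical stress at mid-clay: σ_v = 19.1×3.6 + 18.1×2.55 = 114.92 kPa.
Pore pressure: u = 9.81×(6.15 − 2.1) = 39.73 kPa.
Initial effective stress: σ'_0 = σ_v − u = 114.92 − 39.73 = 75.19 kPa.
Stress increase at mid-clay by the 2:1 spreading method:
Δσ = qBL/((B+z)(L+z)) = 147×1.6×3.2/((1.6+6.15)(3.2+6.15)) = 10.387 kPa
Final effective stress: σ'_f = σ'_0 + Δσ = 75.19 + 10.387 = 85.577 kPa.
Normally consolidated clay, so the full stress increment lies on the virgin compression line:
S_c = C_c·H/(1+e₀)·log₁₀(σ'_f/σ'_0) = 0.25×5.1/(1+0.68)×log₁₀(85.577/75.19)
    = 0.75893 × 0.056197 = 0.04265 m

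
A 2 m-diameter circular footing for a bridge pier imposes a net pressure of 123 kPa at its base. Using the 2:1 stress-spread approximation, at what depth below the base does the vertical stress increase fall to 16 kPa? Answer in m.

2:1 spreading — at depth z the loaded area has grown by z in each plan dimension:
qD²/(D+z)² = Δσ_z ⇒ z = D(√(q/Δσ_z) − 1) = 2×(√(123/16) − 1) = 3.545 m

z ≈ 3.55 m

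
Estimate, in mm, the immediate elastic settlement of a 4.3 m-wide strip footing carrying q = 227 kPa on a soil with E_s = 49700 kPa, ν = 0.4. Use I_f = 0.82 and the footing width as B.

S_e ≈ 13.5 mm

Immediate (elastic) settlement: S_e = q·B·(1−ν²)/E_s · I_f.
S_e = 227 × 4.3 × (1 − 0.4²) / 49700 × 0.82
    = 227 × 4.3 × 0.84 / 49700 × 0.82
    = 0.01353 m = 13.53 mm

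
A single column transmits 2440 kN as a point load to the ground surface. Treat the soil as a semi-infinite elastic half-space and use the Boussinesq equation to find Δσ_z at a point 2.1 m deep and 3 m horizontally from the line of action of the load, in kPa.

Δσ_z ≈ 16.4 kPa

Boussinesq vertical stress below a point load on an elastic half-space:
Δσ_z = 3P/(2πz²) · [1 + (r/z)²]^(−5/2)
r/z = 3/2.1 = 1.4286; [1+(r/z)²]^(−5/2) = 0.062019.
Δσ_z = 3×2440/(2π×2.1²) × 0.062019 = 264.18 × 0.062019 = 16.38 kPa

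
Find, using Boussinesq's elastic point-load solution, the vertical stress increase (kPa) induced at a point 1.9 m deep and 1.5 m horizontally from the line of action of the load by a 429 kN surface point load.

Δσ_z ≈ 16.9 kPa

Boussinesq vertical stress below a point load on an elastic half-space:
Δσ_z = 3P/(2πz²) · [1 + (r/z)²]^(−5/2)
r/z = 1.5/1.9 = 0.78947; [1+(r/z)²]^(−5/2) = 0.29787.
Δσ_z = 3×429/(2π×1.9²) × 0.29787 = 56.74 × 0.29787 = 16.9 kPa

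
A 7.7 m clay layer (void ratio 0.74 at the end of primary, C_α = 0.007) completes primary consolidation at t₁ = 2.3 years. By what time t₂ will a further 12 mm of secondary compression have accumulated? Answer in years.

S_s = C_α·H/(1+e_p)·log₁₀(t₂/t₁) ⇒ log₁₀(t₂/t₁) = S_s·(1+e_p)/(C_α·H).
log₁₀(t₂/t₁) = 0.012 × (1+0.74) / (0.007×7.7) = 0.3874
t₂ = t₁ × 10^0.3874 = 2.3 × 2.44 = 5.612 years

t₂ ≈ 5.61 years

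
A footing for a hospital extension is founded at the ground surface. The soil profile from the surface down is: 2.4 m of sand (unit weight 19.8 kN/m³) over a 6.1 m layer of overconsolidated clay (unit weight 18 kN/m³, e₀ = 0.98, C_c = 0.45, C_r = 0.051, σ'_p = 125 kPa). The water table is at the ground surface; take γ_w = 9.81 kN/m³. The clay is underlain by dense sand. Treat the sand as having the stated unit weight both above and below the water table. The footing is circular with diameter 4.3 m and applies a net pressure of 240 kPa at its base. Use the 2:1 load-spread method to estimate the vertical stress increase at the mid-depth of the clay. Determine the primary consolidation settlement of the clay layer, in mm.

Mid-depth of clay below the ground surface: z = 2.4 + 6.1/2 = 5.45 m.
Total vertical stress at mid-clay: σ_v = 19.8×2.4 + 18×3.05 = 102.42 kPa.
Pore pressure: u = 9.81×(5.45 − 0) = 53.465 kPa.
Initial effective stress: σ'_0 = σ_v − u = 102.42 − 53.465 = 48.955 kPa.
Stress increase at mid-clay by the 2:1 spreading method:
Δσ ≈ qD²/(D+z)² = 240×4.3²/(4.3+5.45)² = 46.681 kPa
Final effective stress: σ'_f = 48.955 + 46.681 = 95.636 kPa.
σ'_f = 95.636 ≤ σ'_p = 125 kPa, so the clay remains overconsolidated and only the recompression index applies:
S_c = C_r·H/(1+e₀)·log₁₀(σ'_f/σ'_0) = 0.051×6.1/1.98×log₁₀(95.636/48.955)
    = 0.15712 × 0.29082 = 0.04569 m

S_c ≈ 45.7 mm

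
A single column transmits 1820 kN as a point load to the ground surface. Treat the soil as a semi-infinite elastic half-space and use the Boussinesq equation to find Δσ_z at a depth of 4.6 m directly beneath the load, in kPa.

Boussinesq vertical stress below a point load on an elastic half-space:
Δσ_z = 3P/(2πz²) · [1 + (r/z)²]^(−5/2)
r/z = 0/4.6 = 0; [1+(r/z)²]^(−5/2) = 1.
Δσ_z = 3×1820/(2π×4.6²) × 1 = 41.067 × 1 = 41.07 kPa

Δσ_z ≈ 41.1 kPa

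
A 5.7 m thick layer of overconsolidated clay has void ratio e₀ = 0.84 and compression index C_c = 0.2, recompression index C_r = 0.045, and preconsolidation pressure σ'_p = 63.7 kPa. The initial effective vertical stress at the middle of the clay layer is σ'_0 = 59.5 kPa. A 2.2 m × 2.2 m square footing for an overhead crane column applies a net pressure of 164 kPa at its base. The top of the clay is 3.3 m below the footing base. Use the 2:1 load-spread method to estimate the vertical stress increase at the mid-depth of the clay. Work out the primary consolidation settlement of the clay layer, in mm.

Mid-depth of clay below the footing base: z = 3.3 + 5.7/2 = 6.15 m.
Stress increase at mid-clay by the 2:1 spreading method:
Δσ = qBL/((B+z)(L+z)) = 164×2.2×2.2/((2.2+6.15)(2.2+6.15)) = 11.385 kPa
Final effective stress: σ'_f = 59.5 + 11.385 = 70.885 kPa.
σ'_f = 70.885 > σ'_p = 63.7 kPa, so the stress path crosses the preconsolidation pressure — recompression up to σ'_p, then virgin compression beyond:
S_c = H/(1+e₀)·[C_r·log₁₀(σ'_p/σ'_0) + C_c·log₁₀(σ'_f/σ'_p)]
    = 5.7/1.84 × [0.045×log₁₀(63.7/59.5) + 0.2×log₁₀(70.885/63.7)]
    = 3.0978 × [0.001333 + 0.009283] = 0.03289 m

S_c ≈ 32.9 mm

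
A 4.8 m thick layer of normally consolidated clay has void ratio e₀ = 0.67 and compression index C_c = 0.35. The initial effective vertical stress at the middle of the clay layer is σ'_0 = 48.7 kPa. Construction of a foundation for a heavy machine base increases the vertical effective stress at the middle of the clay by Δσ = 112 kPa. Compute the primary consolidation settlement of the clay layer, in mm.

S_c ≈ 522 mm

Final effective stress: σ'_f = σ'_0 + Δσ = 48.7 + 112 = 160.7 kPa.
Normally consolidated clay, so the full stress increment lies on the virgin compression line:
S_c = C_c·H/(1+e₀)·log₁₀(σ'_f/σ'_0) = 0.35×4.8/(1+0.67)×log₁₀(160.7/48.7)
    = 1.006 × 0.51849 = 0.5216 m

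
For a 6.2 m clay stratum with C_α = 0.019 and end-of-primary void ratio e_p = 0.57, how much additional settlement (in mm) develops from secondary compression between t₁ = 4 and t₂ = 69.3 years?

S_s ≈ 92.9 mm

Secondary compression: S_s = C_α·H/(1+e_p)·log₁₀(t₂/t₁)
S_s = 0.019×6.2/(1+0.57)×log₁₀(69.3/4)
    = 0.07503 × 1.239 = 0.09294 m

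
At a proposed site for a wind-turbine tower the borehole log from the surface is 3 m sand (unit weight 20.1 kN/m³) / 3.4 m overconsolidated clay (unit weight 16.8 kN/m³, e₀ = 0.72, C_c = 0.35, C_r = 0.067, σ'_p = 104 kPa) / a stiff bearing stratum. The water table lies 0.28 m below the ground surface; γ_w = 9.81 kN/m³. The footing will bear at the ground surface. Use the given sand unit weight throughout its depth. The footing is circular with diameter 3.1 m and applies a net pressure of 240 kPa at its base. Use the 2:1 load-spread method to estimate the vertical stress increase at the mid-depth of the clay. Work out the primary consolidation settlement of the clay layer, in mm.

Mid-depth of clay below the ground surface: z = 3 + 3.4/2 = 4.7 m.
Total vertical stress at mid-clay: σ_v = 20.1×3 + 16.8×1.7 = 88.86 kPa.
Pore pressure: u = 9.81×(4.7 − 0.28) = 43.36 kPa.
Initial effective stress: σ'_0 = σ_v − u = 88.86 − 43.36 = 45.5 kPa.
Stress increase at mid-clay by the 2:1 spreading method:
Δσ ≈ qD²/(D+z)² = 240×3.1²/(3.1+4.7)² = 37.909 kPa
Final effective stress: σ'_f = 45.5 + 37.909 = 83.409 kPa.
σ'_f = 83.409 ≤ σ'_p = 104 kPa, so the clay remains overconsolidated and only the recompression index applies:
S_c = C_r·H/(1+e₀)·log₁₀(σ'_f/σ'_0) = 0.067×3.4/1.72×log₁₀(83.409/45.5)
    = 0.13244 × 0.2632 = 0.03486 m

S_c ≈ 34.9 mm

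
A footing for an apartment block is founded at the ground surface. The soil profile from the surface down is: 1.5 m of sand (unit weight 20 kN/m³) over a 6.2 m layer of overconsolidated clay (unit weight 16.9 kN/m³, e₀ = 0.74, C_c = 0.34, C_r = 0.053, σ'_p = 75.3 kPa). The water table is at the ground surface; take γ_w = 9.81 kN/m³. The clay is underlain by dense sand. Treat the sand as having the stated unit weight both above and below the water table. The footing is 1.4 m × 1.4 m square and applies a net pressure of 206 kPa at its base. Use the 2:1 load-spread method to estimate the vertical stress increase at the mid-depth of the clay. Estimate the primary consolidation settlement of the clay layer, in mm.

S_c ≈ 21.6 mm

Mid-depth of clay below the ground surface: z = 1.5 + 6.2/2 = 4.6 m.
Total vertical stress at mid-clay: σ_v = 20×1.5 + 16.9×3.1 = 82.39 kPa.
Pore pressure: u = 9.81×(4.6 − 0) = 45.126 kPa.
Initial effective stress: σ'_0 = σ_v − u = 82.39 − 45.126 = 37.264 kPa.
Stress increase at mid-clay by the 2:1 spreading method:
Δσ = qBL/((B+z)(L+z)) = 206×1.4×1.4/((1.4+4.6)(1.4+4.6)) = 11.216 kPa
Final effective stress: σ'_f = 37.264 + 11.216 = 48.48 kPa.
σ'_f = 48.48 ≤ σ'_p = 75.3 kPa, so the clay remains overconsolidated and only the recompression index applies:
S_c = C_r·H/(1+e₀)·log₁₀(σ'_f/σ'_0) = 0.053×6.2/1.74×log₁₀(48.48/37.264)
    = 0.18885 × 0.11427 = 0.02158 m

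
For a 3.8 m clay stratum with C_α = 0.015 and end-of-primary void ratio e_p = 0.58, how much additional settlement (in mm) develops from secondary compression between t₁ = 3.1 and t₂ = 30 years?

Secondary compression: S_s = C_α·H/(1+e_p)·log₁₀(t₂/t₁)
S_s = 0.015×3.8/(1+0.58)×log₁₀(30/3.1)
    = 0.03608 × 0.9858 = 0.03556 m

S_s ≈ 35.6 mm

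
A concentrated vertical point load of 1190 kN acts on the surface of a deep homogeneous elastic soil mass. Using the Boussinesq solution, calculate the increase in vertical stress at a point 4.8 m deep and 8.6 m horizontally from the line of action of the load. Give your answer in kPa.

Δσ_z ≈ 0.678 kPa

Boussinesq vertical stress below a point load on an elastic half-space:
Δσ_z = 3P/(2πz²) · [1 + (r/z)²]^(−5/2)
r/z = 8.6/4.8 = 1.7917; [1+(r/z)²]^(−5/2) = 0.027496.
Δσ_z = 3×1190/(2π×4.8²) × 0.027496 = 24.661 × 0.027496 = 0.6781 kPa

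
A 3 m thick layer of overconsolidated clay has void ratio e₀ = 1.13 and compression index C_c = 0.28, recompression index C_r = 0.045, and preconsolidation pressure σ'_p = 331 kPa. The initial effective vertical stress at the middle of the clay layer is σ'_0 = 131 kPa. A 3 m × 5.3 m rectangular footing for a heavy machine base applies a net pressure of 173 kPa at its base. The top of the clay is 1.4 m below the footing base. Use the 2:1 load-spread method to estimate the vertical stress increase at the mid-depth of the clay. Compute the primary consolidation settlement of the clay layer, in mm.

Mid-depth of clay below the footing base: z = 1.4 + 3/2 = 2.9 m.
Stress increase at mid-clay by the 2:1 spreading method:
Δσ = qBL/((B+z)(L+z)) = 173×3×5.3/((3+2.9)(5.3+2.9)) = 56.856 kPa
Final effective stress: σ'_f = 131 + 56.856 = 187.86 kPa.
σ'_f = 187.86 ≤ σ'_p = 331 kPa, so the clay remains overconsolidated and only the recompression index applies:
S_c = C_r·H/(1+e₀)·log₁₀(σ'_f/σ'_0) = 0.045×3/2.13×log₁₀(187.86/131)
    = 0.063383 × 0.15656 = 0.009923 m

S_c ≈ 9.92 mm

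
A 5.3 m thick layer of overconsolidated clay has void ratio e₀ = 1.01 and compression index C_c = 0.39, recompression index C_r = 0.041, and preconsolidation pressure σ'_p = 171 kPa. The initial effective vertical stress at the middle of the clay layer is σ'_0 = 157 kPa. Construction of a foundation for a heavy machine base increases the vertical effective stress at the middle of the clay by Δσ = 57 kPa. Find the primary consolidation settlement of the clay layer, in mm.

S_c ≈ 104 mm

Final effective stress: σ'_f = 157 + 57 = 214 kPa.
σ'_f = 214 > σ'_p = 171 kPa, so the stress path crosses the preconsolidation pressure — recompression up to σ'_p, then virgin compression beyond:
S_c = H/(1+e₀)·[C_r·log₁₀(σ'_p/σ'_0) + C_c·log₁₀(σ'_f/σ'_p)]
    = 5.3/2.01 × [0.041×log₁₀(171/157) + 0.39×log₁₀(214/171)]
    = 2.6368 × [0.001521 + 0.037993] = 0.1042 m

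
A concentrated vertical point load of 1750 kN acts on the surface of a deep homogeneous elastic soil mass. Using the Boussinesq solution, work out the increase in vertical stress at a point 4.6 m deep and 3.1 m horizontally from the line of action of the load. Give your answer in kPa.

Δσ_z ≈ 15.5 kPa

Boussinesq vertical stress below a point load on an elastic half-space:
Δσ_z = 3P/(2πz²) · [1 + (r/z)²]^(−5/2)
r/z = 3.1/4.6 = 0.67391; [1+(r/z)²]^(−5/2) = 0.39217.
Δσ_z = 3×1750/(2π×4.6²) × 0.39217 = 39.488 × 0.39217 = 15.49 kPa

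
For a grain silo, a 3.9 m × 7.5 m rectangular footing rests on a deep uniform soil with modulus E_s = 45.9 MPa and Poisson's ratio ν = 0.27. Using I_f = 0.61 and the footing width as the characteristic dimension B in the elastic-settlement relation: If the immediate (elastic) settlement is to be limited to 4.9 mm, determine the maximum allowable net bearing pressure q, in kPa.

q ≈ 102 kPa

E_s = 45.9 MPa = 45900 kPa.
S_e = q·B·(1−ν²)/E_s · I_f  ⇒  q = S_e·E_s / (B·(1−ν²)·I_f).
q = 0.0049 × 45900 / (3.9 × 0.9271 × 0.61) = 102 kPa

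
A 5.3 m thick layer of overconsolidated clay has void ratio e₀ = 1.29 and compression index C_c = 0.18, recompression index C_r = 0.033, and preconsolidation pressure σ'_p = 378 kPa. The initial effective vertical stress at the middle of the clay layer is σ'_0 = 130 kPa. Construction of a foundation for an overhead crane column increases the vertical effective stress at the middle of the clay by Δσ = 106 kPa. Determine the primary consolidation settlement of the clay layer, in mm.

Final effective stress: σ'_f = 130 + 106 = 236 kPa.
σ'_f = 236 ≤ σ'_p = 378 kPa, so the clay remains overconsolidated and only the recompression index applies:
S_c = C_r·H/(1+e₀)·log₁₀(σ'_f/σ'_0) = 0.033×5.3/2.29×log₁₀(236/130)
    = 0.076375 × 0.25897 = 0.01978 m

S_c ≈ 19.8 mm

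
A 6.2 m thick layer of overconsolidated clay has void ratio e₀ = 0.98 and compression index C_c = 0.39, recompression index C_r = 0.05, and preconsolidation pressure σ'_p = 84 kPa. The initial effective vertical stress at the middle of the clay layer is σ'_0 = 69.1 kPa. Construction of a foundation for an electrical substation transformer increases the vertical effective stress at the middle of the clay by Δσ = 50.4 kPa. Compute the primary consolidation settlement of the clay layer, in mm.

Final effective stress: σ'_f = 69.1 + 50.4 = 119.5 kPa.
σ'_f = 119.5 > σ'_p = 84 kPa, so the stress path crosses the preconsolidation pressure — recompression up to σ'_p, then virgin compression beyond:
S_c = H/(1+e₀)·[C_r·log₁₀(σ'_p/σ'_0) + C_c·log₁₀(σ'_f/σ'_p)]
    = 6.2/1.98 × [0.05×log₁₀(84/69.1) + 0.39×log₁₀(119.5/84)]
    = 3.1313 × [0.0042401 + 0.059705] = 0.2002 m

S_c ≈ 200 mm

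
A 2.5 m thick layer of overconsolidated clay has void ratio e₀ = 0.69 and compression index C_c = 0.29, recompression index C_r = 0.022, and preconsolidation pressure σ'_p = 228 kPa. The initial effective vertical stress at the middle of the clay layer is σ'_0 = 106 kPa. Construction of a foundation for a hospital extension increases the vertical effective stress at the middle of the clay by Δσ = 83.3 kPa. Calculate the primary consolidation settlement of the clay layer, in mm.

Final effective stress: σ'_f = 106 + 83.3 = 189.3 kPa.
σ'_f = 189.3 ≤ σ'_p = 228 kPa, so the clay remains overconsolidated and only the recompression index applies:
S_c = C_r·H/(1+e₀)·log₁₀(σ'_f/σ'_0) = 0.022×2.5/1.69×log₁₀(189.3/106)
    = 0.032545 × 0.25184 = 0.008196 m

S_c ≈ 8.2 mm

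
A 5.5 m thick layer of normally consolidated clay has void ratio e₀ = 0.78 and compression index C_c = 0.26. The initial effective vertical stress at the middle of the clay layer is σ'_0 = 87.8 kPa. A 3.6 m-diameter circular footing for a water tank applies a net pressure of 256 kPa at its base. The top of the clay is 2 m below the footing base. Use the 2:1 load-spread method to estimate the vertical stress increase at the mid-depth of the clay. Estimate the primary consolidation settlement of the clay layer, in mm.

S_c ≈ 151 mm

Mid-depth of clay below the footing base: z = 2 + 5.5/2 = 4.75 m.
Stress increase at mid-clay by the 2:1 spreading method:
Δσ ≈ qD²/(D+z)² = 256×3.6²/(3.6+4.75)² = 47.585 kPa
Final effective stress: σ'_f = σ'_0 + Δσ = 87.8 + 47.585 = 135.38 kPa.
Normally consolidated clay, so the full stress increment lies on the virgin compression line:
S_c = C_c·H/(1+e₀)·log₁₀(σ'_f/σ'_0) = 0.26×5.5/(1+0.78)×log₁₀(135.38/87.8)
    = 0.80337 × 0.18806 = 0.1511 m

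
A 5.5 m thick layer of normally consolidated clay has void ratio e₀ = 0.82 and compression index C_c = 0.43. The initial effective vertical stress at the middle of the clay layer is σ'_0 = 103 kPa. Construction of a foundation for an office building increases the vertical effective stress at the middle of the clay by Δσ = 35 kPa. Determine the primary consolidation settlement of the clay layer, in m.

Final effective stress: σ'_f = σ'_0 + Δσ = 103 + 35 = 138 kPa.
Normally consolidated clay, so the full stress increment lies on the virgin compression line:
S_c = C_c·H/(1+e₀)·log₁₀(σ'_f/σ'_0) = 0.43×5.5/(1+0.82)×log₁₀(138/103)
    = 1.2995 × 0.12704 = 0.1651 m

S_c ≈ 0.165 m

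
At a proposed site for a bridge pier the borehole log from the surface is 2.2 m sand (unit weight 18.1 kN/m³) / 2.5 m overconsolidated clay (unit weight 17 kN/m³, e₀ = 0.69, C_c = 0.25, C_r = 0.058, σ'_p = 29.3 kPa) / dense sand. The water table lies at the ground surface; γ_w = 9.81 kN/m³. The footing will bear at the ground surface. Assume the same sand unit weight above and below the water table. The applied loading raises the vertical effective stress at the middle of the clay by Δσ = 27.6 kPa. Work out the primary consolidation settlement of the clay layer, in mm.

S_c ≈ 103 mm

Mid-depth of clay below the ground surface: z = 2.2 + 2.5/2 = 3.45 m.
Total vertical stress at mid-clay: σ_v = 18.1×2.2 + 17×1.25 = 61.07 kPa.
Pore pressure: u = 9.81×(3.45 − 0) = 33.845 kPa.
Initial effective stress: σ'_0 = σ_v − u = 61.07 − 33.845 = 27.225 kPa.
Final effective stress: σ'_f = 27.225 + 27.6 = 54.825 kPa.
σ'_f = 54.825 > σ'_p = 29.3 kPa, so the stress path crosses the preconsolidation pressure — recompression up to σ'_p, then virgin compression beyond:
S_c = H/(1+e₀)·[C_r·log₁₀(σ'_p/σ'_0) + C_c·log₁₀(σ'_f/σ'_p)]
    = 2.5/1.69 × [0.058×log₁₀(29.3/27.225) + 0.25×log₁₀(54.825/29.3)]
    = 1.4793 × [0.0018502 + 0.068028] = 0.1034 m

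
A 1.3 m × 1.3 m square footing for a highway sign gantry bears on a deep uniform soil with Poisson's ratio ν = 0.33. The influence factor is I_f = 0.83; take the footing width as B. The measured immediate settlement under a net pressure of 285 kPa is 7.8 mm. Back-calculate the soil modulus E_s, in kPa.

E_s ≈ 35100 kPa

S_e = q·B·(1−ν²)/E_s · I_f  ⇒  E_s = q·B·(1−ν²)·I_f / S_e.
E_s = 285 × 1.3 × 0.8911 × 0.83 / 0.0078 = 35130 kPa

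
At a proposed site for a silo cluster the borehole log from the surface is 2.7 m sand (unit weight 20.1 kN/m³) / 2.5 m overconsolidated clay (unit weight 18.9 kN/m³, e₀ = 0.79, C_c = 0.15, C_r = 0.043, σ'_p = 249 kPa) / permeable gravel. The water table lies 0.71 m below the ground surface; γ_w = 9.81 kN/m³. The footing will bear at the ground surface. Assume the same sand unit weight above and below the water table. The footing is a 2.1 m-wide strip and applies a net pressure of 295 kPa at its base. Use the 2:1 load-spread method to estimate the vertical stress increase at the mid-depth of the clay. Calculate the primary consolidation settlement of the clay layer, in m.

S_c ≈ 0.0305 m

Mid-depth of clay below the ground surface: z = 2.7 + 2.5/2 = 3.95 m.
Total vertical stress at mid-clay: σ_v = 20.1×2.7 + 18.9×1.25 = 77.895 kPa.
Pore pressure: u = 9.81×(3.95 − 0.71) = 31.784 kPa.
Initial effective stress: σ'_0 = σ_v − u = 77.895 − 31.784 = 46.111 kPa.
Stress increase at mid-clay by the 2:1 spreading method:
Δσ = qB/(B+z) = 295×2.1/(2.1+3.95) = 102.4 kPa
Final effective stress: σ'_f = 46.111 + 102.4 = 148.51 kPa.
σ'_f = 148.51 ≤ σ'_p = 249 kPa, so the clay remains overconsolidated and only the recompression index applies:
S_c = C_r·H/(1+e₀)·log₁₀(σ'_f/σ'_0) = 0.043×2.5/1.79×log₁₀(148.51/46.111)
    = 0.060054 × 0.50795 = 0.0305 m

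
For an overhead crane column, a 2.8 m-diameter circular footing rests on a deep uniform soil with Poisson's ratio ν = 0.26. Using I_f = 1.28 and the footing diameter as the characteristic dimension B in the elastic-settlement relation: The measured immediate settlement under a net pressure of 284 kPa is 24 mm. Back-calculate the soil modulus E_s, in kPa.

S_e = q·B·(1−ν²)/E_s · I_f  ⇒  E_s = q·B·(1−ν²)·I_f / S_e.
E_s = 284 × 2.8 × 0.9324 × 1.28 / 0.024 = 39540 kPa

E_s ≈ 39500 kPa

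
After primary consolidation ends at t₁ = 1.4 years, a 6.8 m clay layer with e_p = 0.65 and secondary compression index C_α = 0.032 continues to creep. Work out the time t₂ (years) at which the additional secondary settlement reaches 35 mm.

t₂ ≈ 2.58 years

S_s = C_α·H/(1+e_p)·log₁₀(t₂/t₁) ⇒ log₁₀(t₂/t₁) = S_s·(1+e_p)/(C_α·H).
log₁₀(t₂/t₁) = 0.035 × (1+0.65) / (0.032×6.8) = 0.2654
t₂ = t₁ × 10^0.2654 = 1.4 × 1.842 = 2.579 years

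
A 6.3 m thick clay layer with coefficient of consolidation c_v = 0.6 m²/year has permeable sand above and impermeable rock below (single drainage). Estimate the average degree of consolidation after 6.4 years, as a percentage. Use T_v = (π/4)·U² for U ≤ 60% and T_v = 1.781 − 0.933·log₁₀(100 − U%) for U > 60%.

U ≈ 35.1 %

Drainage path length: H_d = H = 6.3 m (single drainage).
T_v = c_v·t/H_d² = 0.6×6.4/6.3² = 0.09675.
T_v = 0.09675 corresponds to the U ≤ 60% branch:
U = √(4T_v/π) = 0.351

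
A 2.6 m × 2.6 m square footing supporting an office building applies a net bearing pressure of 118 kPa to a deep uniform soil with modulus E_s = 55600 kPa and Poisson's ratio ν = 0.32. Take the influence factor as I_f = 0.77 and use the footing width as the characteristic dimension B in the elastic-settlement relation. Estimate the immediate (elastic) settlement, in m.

Immediate (elastic) settlement: S_e = q·B·(1−ν²)/E_s · I_f.
S_e = 118 × 2.6 × (1 − 0.32²) / 55600 × 0.77
    = 118 × 2.6 × 0.8976 / 55600 × 0.77
    = 0.003814 m

S_e ≈ 0.00381 m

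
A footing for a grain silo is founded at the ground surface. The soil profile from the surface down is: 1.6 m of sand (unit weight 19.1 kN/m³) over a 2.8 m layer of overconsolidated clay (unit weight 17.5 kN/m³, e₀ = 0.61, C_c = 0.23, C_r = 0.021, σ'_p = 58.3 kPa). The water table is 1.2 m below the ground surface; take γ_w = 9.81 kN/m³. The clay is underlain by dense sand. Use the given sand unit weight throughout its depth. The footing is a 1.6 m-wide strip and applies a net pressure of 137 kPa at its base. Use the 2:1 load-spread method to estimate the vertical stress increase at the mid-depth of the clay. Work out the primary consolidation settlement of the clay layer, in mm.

Mid-depth of clay below the ground surface: z = 1.6 + 2.8/2 = 3 m.
Total vertical stress at mid-clay: σ_v = 19.1×1.6 + 17.5×1.4 = 55.06 kPa.
Pore pressure: u = 9.81×(3 − 1.2) = 17.658 kPa.
Initial effective stress: σ'_0 = σ_v − u = 55.06 − 17.658 = 37.402 kPa.
Stress increase at mid-clay by the 2:1 spreading method:
Δσ = qB/(B+z) = 137×1.6/(1.6+3) = 47.652 kPa
Final effective stress: σ'_f = 37.402 + 47.652 = 85.054 kPa.
σ'_f = 85.054 > σ'_p = 58.3 kPa, so the stress path crosses the preconsolidation pressure — recompression up to σ'_p, then virgin compression beyond:
S_c = H/(1+e₀)·[C_r·log₁₀(σ'_p/σ'_0) + C_c·log₁₀(σ'_f/σ'_p)]
    = 2.8/1.61 × [0.021×log₁₀(58.3/37.402) + 0.23×log₁₀(85.054/58.3)]
    = 1.7391 × [0.0040482 + 0.037726] = 0.07265 m

S_c ≈ 72.6 mm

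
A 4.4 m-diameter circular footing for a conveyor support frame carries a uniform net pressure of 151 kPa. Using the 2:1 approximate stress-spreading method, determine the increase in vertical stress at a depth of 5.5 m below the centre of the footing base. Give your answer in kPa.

Δσ_z ≈ 29.8 kPa

By the 2:1 method the load spreads at 1 horizontal : 2 vertical, so at depth z the loaded area has grown by z in each plan dimension:
Δσ ≈ qD²/(D+z)² = 151×4.4²/(4.4+5.5)² = 29.827 kPa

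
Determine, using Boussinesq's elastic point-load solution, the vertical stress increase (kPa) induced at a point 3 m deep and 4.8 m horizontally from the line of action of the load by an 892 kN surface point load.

Δσ_z ≈ 1.98 kPa

Boussinesq vertical stress below a point load on an elastic half-space:
Δσ_z = 3P/(2πz²) · [1 + (r/z)²]^(−5/2)
r/z = 4.8/3 = 1.6; [1+(r/z)²]^(−5/2) = 0.041819.
Δσ_z = 3×892/(2π×3²) × 0.041819 = 47.322 × 0.041819 = 1.979 kPa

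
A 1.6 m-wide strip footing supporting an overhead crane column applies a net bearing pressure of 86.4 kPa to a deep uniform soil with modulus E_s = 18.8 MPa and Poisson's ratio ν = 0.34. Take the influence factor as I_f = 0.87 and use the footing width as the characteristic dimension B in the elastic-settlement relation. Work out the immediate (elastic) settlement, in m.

S_e ≈ 0.00566 m

Immediate (elastic) settlement: S_e = q·B·(1−ν²)/E_s · I_f.
E_s = 18.8 MPa = 18800 kPa.
S_e = 86.4 × 1.6 × (1 − 0.34²) / 18800 × 0.87
    = 86.4 × 1.6 × 0.8844 / 18800 × 0.87
    = 0.005658 m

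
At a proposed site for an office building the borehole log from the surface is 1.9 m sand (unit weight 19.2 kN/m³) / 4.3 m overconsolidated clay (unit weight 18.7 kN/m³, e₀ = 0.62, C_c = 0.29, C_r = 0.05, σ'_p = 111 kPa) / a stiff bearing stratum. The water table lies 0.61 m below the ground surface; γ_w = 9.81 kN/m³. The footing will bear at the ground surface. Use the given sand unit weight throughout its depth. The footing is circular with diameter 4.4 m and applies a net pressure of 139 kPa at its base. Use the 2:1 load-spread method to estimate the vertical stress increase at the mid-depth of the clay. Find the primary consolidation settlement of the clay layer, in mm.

Mid-depth of clay below the ground surface: z = 1.9 + 4.3/2 = 4.05 m.
Total vertical stress at mid-clay: σ_v = 19.2×1.9 + 18.7×2.15 = 76.685 kPa.
Pore pressure: u = 9.81×(4.05 − 0.61) = 33.746 kPa.
Initial effective stress: σ'_0 = σ_v − u = 76.685 − 33.746 = 42.939 kPa.
Stress increase at mid-clay by the 2:1 spreading method:
Δσ ≈ qD²/(D+z)² = 139×4.4²/(4.4+4.05)² = 37.688 kPa
Final effective stress: σ'_f = 42.939 + 37.688 = 80.627 kPa.
σ'_f = 80.627 ≤ σ'_p = 111 kPa, so the clay remains overconsolidated and only the recompression index applies:
S_c = C_r·H/(1+e₀)·log₁₀(σ'_f/σ'_0) = 0.05×4.3/1.62×log₁₀(80.627/42.939)
    = 0.13271 × 0.27363 = 0.03631 m

S_c ≈ 36.3 mm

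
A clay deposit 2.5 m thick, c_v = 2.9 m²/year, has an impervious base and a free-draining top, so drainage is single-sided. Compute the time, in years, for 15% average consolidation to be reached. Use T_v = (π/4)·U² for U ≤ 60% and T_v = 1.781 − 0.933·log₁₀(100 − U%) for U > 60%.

t ≈ 0.0381 years

Drainage path length: H_d = H = 2.5 m (single drainage).
U ≤ 60%: T_v = (π/4)·U² = (π/4)×0.15² = 0.017671.
t = T_v·H_d²/c_v = 0.017671×2.5²/2.9 = 0.03808 years.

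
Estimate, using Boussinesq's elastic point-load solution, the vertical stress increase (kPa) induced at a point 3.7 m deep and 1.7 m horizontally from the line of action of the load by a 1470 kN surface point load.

Δσ_z ≈ 31.8 kPa

Boussinesq vertical stress below a point load on an elastic half-space:
Δσ_z = 3P/(2πz²) · [1 + (r/z)²]^(−5/2)
r/z = 1.7/3.7 = 0.45946; [1+(r/z)²]^(−5/2) = 0.61951.
Δσ_z = 3×1470/(2π×3.7²) × 0.61951 = 51.269 × 0.61951 = 31.76 kPa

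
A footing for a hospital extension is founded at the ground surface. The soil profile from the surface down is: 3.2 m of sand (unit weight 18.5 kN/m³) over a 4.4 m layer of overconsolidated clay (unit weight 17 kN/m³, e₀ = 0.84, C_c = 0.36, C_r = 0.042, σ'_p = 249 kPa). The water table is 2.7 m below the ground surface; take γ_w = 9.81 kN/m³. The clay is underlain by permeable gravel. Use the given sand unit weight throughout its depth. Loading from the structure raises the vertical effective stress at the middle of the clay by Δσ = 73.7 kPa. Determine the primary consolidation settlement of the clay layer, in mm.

Mid-depth of clay below the ground surface: z = 3.2 + 4.4/2 = 5.4 m.
Total vertical stress at mid-clay: σ_v = 18.5×3.2 + 17×2.2 = 96.6 kPa.
Pore pressure: u = 9.81×(5.4 − 2.7) = 26.487 kPa.
Initial effective stress: σ'_0 = σ_v − u = 96.6 − 26.487 = 70.113 kPa.
Final effective stress: σ'_f = 70.113 + 73.7 = 143.81 kPa.
σ'_f = 143.81 ≤ σ'_p = 249 kPa, so the clay remains overconsolidated and only the recompression index applies:
S_c = C_r·H/(1+e₀)·log₁₀(σ'_f/σ'_0) = 0.042×4.4/1.84×log₁₀(143.81/70.113)
    = 0.10043 × 0.31199 = 0.03133 m

S_c ≈ 31.3 mm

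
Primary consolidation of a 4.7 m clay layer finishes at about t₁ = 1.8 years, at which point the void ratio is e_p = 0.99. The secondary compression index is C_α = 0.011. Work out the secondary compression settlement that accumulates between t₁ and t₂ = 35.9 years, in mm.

Secondary compression: S_s = C_α·H/(1+e_p)·log₁₀(t₂/t₁)
S_s = 0.011×4.7/(1+0.99)×log₁₀(35.9/1.8)
    = 0.02598 × 1.3 = 0.03377 m

S_s ≈ 33.8 mm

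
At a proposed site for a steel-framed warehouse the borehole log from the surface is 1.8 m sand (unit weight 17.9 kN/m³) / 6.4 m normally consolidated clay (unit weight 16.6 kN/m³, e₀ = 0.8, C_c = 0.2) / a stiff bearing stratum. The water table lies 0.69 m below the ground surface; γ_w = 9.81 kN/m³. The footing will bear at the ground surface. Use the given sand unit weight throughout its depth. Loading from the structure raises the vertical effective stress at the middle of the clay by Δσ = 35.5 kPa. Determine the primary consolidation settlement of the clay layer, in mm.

S_c ≈ 186 mm

Mid-depth of clay below the ground surface: z = 1.8 + 6.4/2 = 5 m.
Total vertical stress at mid-clay: σ_v = 17.9×1.8 + 16.6×3.2 = 85.34 kPa.
Pore pressure: u = 9.81×(5 − 0.69) = 42.281 kPa.
Initial effective stress: σ'_0 = σ_v − u = 85.34 − 42.281 = 43.059 kPa.
Final effective stress: σ'_f = σ'_0 + Δσ = 43.059 + 35.5 = 78.559 kPa.
Normally consolidated clay, so the full stress increment lies on the virgin compression line:
S_c = C_c·H/(1+e₀)·log₁₀(σ'_f/σ'_0) = 0.2×6.4/(1+0.8)×log₁₀(78.559/43.059)
    = 0.71111 × 0.26113 = 0.1857 m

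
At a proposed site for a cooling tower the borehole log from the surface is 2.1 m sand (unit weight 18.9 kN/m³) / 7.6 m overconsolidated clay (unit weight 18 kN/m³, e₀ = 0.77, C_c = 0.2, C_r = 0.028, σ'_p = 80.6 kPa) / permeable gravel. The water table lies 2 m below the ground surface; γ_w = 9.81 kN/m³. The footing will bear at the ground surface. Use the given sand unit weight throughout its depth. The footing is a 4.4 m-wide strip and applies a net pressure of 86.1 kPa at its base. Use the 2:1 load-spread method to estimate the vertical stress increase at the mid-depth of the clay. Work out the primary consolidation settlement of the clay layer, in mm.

S_c ≈ 112 mm

Mid-depth of clay below the ground surface: z = 2.1 + 7.6/2 = 5.9 m.
Total vertical stress at mid-clay: σ_v = 18.9×2.1 + 18×3.8 = 108.09 kPa.
Pore pressure: u = 9.81×(5.9 − 2) = 38.259 kPa.
Initial effective stress: σ'_0 = σ_v − u = 108.09 − 38.259 = 69.831 kPa.
Stress increase at mid-clay by the 2:1 spreading method:
Δσ = qB/(B+z) = 86.1×4.4/(4.4+5.9) = 36.781 kPa
Final effective stress: σ'_f = 69.831 + 36.781 = 106.61 kPa.
σ'_f = 106.61 > σ'_p = 80.6 kPa, so the stress path crosses the preconsolidation pressure — recompression up to σ'_p, then virgin compression beyond:
S_c = H/(1+e₀)·[C_r·log₁₀(σ'_p/σ'_0) + C_c·log₁₀(σ'_f/σ'_p)]
    = 7.6/1.77 × [0.028×log₁₀(80.6/69.831) + 0.2×log₁₀(106.61/80.6)]
    = 4.2938 × [0.001744 + 0.024293] = 0.1118 m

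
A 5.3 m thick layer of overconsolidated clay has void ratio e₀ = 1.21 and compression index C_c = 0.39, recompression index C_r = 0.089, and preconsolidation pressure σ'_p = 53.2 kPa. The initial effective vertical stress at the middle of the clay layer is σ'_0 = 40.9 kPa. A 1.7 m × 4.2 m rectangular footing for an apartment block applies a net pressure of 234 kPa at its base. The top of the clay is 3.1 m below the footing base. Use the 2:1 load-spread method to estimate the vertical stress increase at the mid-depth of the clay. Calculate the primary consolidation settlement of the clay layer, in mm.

Mid-depth of clay below the footing base: z = 3.1 + 5.3/2 = 5.75 m.
Stress increase at mid-clay by the 2:1 spreading method:
Δσ = qBL/((B+z)(L+z)) = 234×1.7×4.2/((1.7+5.75)(4.2+5.75)) = 22.539 kPa
Final effective stress: σ'_f = 40.9 + 22.539 = 63.439 kPa.
σ'_f = 63.439 > σ'_p = 53.2 kPa, so the stress path crosses the preconsolidation pressure — recompression up to σ'_p, then virgin compression beyond:
S_c = H/(1+e₀)·[C_r·log₁₀(σ'_p/σ'_0) + C_c·log₁₀(σ'_f/σ'_p)]
    = 5.3/2.21 × [0.089×log₁₀(53.2/40.9) + 0.39×log₁₀(63.439/53.2)]
    = 2.3982 × [0.010163 + 0.029813] = 0.09587 m

S_c ≈ 95.9 mm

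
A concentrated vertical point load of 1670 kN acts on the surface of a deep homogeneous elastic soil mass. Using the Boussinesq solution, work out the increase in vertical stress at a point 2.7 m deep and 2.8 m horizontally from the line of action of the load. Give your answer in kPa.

Δσ_z ≈ 17.6 kPa

Boussinesq vertical stress below a point load on an elastic half-space:
Δσ_z = 3P/(2πz²) · [1 + (r/z)²]^(−5/2)
r/z = 2.8/2.7 = 1.037; [1+(r/z)²]^(−5/2) = 0.16115.
Δσ_z = 3×1670/(2π×2.7²) × 0.16115 = 109.38 × 0.16115 = 17.63 kPa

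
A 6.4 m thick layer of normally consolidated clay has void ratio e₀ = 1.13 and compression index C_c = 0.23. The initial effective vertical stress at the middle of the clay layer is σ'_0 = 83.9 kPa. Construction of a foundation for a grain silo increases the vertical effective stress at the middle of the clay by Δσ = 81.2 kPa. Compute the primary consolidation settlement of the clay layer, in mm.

Final effective stress: σ'_f = σ'_0 + Δσ = 83.9 + 81.2 = 165.1 kPa.
Normally consolidated clay, so the full stress increment lies on the virgin compression line:
S_c = C_c·H/(1+e₀)·log₁₀(σ'_f/σ'_0) = 0.23×6.4/(1+1.13)×log₁₀(165.1/83.9)
    = 0.69108 × 0.29399 = 0.2032 m

S_c ≈ 203 mm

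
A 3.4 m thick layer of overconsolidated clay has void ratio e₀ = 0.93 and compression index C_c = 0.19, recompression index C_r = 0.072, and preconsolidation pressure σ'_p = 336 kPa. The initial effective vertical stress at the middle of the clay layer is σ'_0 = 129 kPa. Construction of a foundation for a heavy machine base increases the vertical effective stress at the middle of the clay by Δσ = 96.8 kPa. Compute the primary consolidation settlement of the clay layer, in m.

Final effective stress: σ'_f = 129 + 96.8 = 225.8 kPa.
σ'_f = 225.8 ≤ σ'_p = 336 kPa, so the clay remains overconsolidated and only the recompression index applies:
S_c = C_r·H/(1+e₀)·log₁₀(σ'_f/σ'_0) = 0.072×3.4/1.93×log₁₀(225.8/129)
    = 0.12684 × 0.24313 = 0.03084 m

S_c ≈ 0.0308 m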